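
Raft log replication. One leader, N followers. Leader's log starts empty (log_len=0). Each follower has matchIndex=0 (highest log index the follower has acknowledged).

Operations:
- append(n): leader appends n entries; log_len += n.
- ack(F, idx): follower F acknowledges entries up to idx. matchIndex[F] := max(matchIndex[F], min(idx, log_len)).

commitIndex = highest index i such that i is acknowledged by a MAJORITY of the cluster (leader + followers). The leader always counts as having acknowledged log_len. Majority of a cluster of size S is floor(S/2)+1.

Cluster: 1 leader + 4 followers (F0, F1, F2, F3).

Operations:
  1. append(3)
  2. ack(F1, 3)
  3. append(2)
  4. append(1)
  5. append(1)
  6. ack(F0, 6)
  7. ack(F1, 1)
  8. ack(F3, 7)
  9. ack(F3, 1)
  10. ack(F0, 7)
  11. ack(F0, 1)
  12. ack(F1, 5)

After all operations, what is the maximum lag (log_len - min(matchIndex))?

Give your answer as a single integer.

Answer: 7

Derivation:
Op 1: append 3 -> log_len=3
Op 2: F1 acks idx 3 -> match: F0=0 F1=3 F2=0 F3=0; commitIndex=0
Op 3: append 2 -> log_len=5
Op 4: append 1 -> log_len=6
Op 5: append 1 -> log_len=7
Op 6: F0 acks idx 6 -> match: F0=6 F1=3 F2=0 F3=0; commitIndex=3
Op 7: F1 acks idx 1 -> match: F0=6 F1=3 F2=0 F3=0; commitIndex=3
Op 8: F3 acks idx 7 -> match: F0=6 F1=3 F2=0 F3=7; commitIndex=6
Op 9: F3 acks idx 1 -> match: F0=6 F1=3 F2=0 F3=7; commitIndex=6
Op 10: F0 acks idx 7 -> match: F0=7 F1=3 F2=0 F3=7; commitIndex=7
Op 11: F0 acks idx 1 -> match: F0=7 F1=3 F2=0 F3=7; commitIndex=7
Op 12: F1 acks idx 5 -> match: F0=7 F1=5 F2=0 F3=7; commitIndex=7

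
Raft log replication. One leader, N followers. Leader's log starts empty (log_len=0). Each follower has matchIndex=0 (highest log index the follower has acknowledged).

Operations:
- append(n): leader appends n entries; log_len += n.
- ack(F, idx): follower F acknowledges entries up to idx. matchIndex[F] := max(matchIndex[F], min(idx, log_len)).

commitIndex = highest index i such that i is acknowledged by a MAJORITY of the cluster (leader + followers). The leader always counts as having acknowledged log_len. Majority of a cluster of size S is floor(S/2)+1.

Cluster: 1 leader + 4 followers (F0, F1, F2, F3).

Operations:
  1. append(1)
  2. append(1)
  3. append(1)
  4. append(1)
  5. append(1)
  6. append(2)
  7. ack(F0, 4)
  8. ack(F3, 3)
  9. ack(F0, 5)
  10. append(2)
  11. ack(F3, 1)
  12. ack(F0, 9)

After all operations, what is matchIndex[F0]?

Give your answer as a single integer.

Op 1: append 1 -> log_len=1
Op 2: append 1 -> log_len=2
Op 3: append 1 -> log_len=3
Op 4: append 1 -> log_len=4
Op 5: append 1 -> log_len=5
Op 6: append 2 -> log_len=7
Op 7: F0 acks idx 4 -> match: F0=4 F1=0 F2=0 F3=0; commitIndex=0
Op 8: F3 acks idx 3 -> match: F0=4 F1=0 F2=0 F3=3; commitIndex=3
Op 9: F0 acks idx 5 -> match: F0=5 F1=0 F2=0 F3=3; commitIndex=3
Op 10: append 2 -> log_len=9
Op 11: F3 acks idx 1 -> match: F0=5 F1=0 F2=0 F3=3; commitIndex=3
Op 12: F0 acks idx 9 -> match: F0=9 F1=0 F2=0 F3=3; commitIndex=3

Answer: 9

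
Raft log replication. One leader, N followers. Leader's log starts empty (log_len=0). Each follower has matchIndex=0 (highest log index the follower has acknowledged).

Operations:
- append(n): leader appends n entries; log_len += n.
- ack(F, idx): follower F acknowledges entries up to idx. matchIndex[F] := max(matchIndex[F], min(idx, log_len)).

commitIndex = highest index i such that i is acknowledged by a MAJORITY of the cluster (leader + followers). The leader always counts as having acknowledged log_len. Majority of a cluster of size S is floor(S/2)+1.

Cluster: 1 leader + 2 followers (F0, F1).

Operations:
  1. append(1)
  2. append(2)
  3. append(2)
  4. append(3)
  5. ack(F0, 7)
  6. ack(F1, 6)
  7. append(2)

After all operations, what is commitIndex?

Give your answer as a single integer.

Op 1: append 1 -> log_len=1
Op 2: append 2 -> log_len=3
Op 3: append 2 -> log_len=5
Op 4: append 3 -> log_len=8
Op 5: F0 acks idx 7 -> match: F0=7 F1=0; commitIndex=7
Op 6: F1 acks idx 6 -> match: F0=7 F1=6; commitIndex=7
Op 7: append 2 -> log_len=10

Answer: 7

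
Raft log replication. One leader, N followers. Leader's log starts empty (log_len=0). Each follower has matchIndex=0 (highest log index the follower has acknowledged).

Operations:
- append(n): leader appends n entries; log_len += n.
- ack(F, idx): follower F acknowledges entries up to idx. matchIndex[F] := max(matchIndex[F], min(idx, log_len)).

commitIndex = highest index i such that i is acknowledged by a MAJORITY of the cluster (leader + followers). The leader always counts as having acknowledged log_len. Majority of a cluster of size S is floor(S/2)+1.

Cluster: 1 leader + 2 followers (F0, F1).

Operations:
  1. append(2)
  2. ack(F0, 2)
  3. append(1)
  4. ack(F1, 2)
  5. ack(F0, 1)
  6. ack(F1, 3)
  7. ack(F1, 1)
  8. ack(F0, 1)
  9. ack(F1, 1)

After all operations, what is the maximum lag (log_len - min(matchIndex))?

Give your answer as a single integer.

Op 1: append 2 -> log_len=2
Op 2: F0 acks idx 2 -> match: F0=2 F1=0; commitIndex=2
Op 3: append 1 -> log_len=3
Op 4: F1 acks idx 2 -> match: F0=2 F1=2; commitIndex=2
Op 5: F0 acks idx 1 -> match: F0=2 F1=2; commitIndex=2
Op 6: F1 acks idx 3 -> match: F0=2 F1=3; commitIndex=3
Op 7: F1 acks idx 1 -> match: F0=2 F1=3; commitIndex=3
Op 8: F0 acks idx 1 -> match: F0=2 F1=3; commitIndex=3
Op 9: F1 acks idx 1 -> match: F0=2 F1=3; commitIndex=3

Answer: 1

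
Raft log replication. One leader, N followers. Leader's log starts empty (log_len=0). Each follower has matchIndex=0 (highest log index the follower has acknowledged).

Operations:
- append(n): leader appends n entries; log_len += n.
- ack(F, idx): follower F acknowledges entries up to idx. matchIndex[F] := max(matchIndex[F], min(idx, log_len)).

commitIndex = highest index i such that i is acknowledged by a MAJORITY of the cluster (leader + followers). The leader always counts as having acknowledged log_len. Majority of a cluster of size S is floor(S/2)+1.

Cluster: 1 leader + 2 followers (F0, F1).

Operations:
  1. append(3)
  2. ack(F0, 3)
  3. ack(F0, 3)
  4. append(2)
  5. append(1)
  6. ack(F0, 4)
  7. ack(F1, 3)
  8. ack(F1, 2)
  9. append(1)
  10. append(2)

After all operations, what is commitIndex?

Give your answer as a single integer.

Answer: 4

Derivation:
Op 1: append 3 -> log_len=3
Op 2: F0 acks idx 3 -> match: F0=3 F1=0; commitIndex=3
Op 3: F0 acks idx 3 -> match: F0=3 F1=0; commitIndex=3
Op 4: append 2 -> log_len=5
Op 5: append 1 -> log_len=6
Op 6: F0 acks idx 4 -> match: F0=4 F1=0; commitIndex=4
Op 7: F1 acks idx 3 -> match: F0=4 F1=3; commitIndex=4
Op 8: F1 acks idx 2 -> match: F0=4 F1=3; commitIndex=4
Op 9: append 1 -> log_len=7
Op 10: append 2 -> log_len=9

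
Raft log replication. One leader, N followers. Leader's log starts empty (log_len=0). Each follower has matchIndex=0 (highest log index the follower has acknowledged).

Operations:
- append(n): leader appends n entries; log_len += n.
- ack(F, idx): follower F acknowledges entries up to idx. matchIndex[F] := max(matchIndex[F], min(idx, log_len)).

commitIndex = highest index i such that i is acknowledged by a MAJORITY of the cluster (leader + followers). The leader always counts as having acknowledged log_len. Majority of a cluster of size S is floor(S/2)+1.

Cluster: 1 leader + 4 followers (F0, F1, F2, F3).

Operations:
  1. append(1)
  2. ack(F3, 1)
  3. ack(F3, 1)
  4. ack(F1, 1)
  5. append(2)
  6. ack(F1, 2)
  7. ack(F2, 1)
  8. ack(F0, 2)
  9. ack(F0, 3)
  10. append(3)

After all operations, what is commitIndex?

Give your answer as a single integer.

Answer: 2

Derivation:
Op 1: append 1 -> log_len=1
Op 2: F3 acks idx 1 -> match: F0=0 F1=0 F2=0 F3=1; commitIndex=0
Op 3: F3 acks idx 1 -> match: F0=0 F1=0 F2=0 F3=1; commitIndex=0
Op 4: F1 acks idx 1 -> match: F0=0 F1=1 F2=0 F3=1; commitIndex=1
Op 5: append 2 -> log_len=3
Op 6: F1 acks idx 2 -> match: F0=0 F1=2 F2=0 F3=1; commitIndex=1
Op 7: F2 acks idx 1 -> match: F0=0 F1=2 F2=1 F3=1; commitIndex=1
Op 8: F0 acks idx 2 -> match: F0=2 F1=2 F2=1 F3=1; commitIndex=2
Op 9: F0 acks idx 3 -> match: F0=3 F1=2 F2=1 F3=1; commitIndex=2
Op 10: append 3 -> log_len=6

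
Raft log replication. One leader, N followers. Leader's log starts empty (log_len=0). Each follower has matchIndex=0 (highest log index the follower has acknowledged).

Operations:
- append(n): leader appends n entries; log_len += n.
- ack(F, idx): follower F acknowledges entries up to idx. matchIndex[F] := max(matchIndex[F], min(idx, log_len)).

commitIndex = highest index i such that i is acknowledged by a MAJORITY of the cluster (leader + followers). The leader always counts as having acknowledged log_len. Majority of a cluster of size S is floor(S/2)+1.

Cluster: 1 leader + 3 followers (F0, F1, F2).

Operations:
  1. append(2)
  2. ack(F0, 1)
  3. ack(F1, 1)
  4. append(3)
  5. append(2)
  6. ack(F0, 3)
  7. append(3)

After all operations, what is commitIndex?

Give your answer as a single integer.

Op 1: append 2 -> log_len=2
Op 2: F0 acks idx 1 -> match: F0=1 F1=0 F2=0; commitIndex=0
Op 3: F1 acks idx 1 -> match: F0=1 F1=1 F2=0; commitIndex=1
Op 4: append 3 -> log_len=5
Op 5: append 2 -> log_len=7
Op 6: F0 acks idx 3 -> match: F0=3 F1=1 F2=0; commitIndex=1
Op 7: append 3 -> log_len=10

Answer: 1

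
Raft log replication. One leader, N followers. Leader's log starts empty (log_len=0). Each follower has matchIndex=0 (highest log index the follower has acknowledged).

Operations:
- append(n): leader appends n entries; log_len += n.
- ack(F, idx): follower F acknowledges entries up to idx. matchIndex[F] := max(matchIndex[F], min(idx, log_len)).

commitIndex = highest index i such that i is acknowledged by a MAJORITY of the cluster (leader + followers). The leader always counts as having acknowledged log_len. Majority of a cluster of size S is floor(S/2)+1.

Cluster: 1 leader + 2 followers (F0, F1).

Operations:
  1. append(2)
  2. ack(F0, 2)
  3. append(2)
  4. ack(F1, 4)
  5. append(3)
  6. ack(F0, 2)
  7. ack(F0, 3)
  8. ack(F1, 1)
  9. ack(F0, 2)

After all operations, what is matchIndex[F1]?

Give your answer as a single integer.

Op 1: append 2 -> log_len=2
Op 2: F0 acks idx 2 -> match: F0=2 F1=0; commitIndex=2
Op 3: append 2 -> log_len=4
Op 4: F1 acks idx 4 -> match: F0=2 F1=4; commitIndex=4
Op 5: append 3 -> log_len=7
Op 6: F0 acks idx 2 -> match: F0=2 F1=4; commitIndex=4
Op 7: F0 acks idx 3 -> match: F0=3 F1=4; commitIndex=4
Op 8: F1 acks idx 1 -> match: F0=3 F1=4; commitIndex=4
Op 9: F0 acks idx 2 -> match: F0=3 F1=4; commitIndex=4

Answer: 4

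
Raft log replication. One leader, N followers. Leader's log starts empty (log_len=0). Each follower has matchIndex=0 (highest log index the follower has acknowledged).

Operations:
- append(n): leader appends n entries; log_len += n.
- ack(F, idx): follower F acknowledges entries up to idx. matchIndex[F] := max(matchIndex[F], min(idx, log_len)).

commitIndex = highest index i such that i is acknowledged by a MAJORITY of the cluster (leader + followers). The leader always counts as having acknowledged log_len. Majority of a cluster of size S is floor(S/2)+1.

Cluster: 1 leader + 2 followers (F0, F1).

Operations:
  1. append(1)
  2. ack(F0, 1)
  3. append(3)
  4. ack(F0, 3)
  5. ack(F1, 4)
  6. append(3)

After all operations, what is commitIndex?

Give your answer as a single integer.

Answer: 4

Derivation:
Op 1: append 1 -> log_len=1
Op 2: F0 acks idx 1 -> match: F0=1 F1=0; commitIndex=1
Op 3: append 3 -> log_len=4
Op 4: F0 acks idx 3 -> match: F0=3 F1=0; commitIndex=3
Op 5: F1 acks idx 4 -> match: F0=3 F1=4; commitIndex=4
Op 6: append 3 -> log_len=7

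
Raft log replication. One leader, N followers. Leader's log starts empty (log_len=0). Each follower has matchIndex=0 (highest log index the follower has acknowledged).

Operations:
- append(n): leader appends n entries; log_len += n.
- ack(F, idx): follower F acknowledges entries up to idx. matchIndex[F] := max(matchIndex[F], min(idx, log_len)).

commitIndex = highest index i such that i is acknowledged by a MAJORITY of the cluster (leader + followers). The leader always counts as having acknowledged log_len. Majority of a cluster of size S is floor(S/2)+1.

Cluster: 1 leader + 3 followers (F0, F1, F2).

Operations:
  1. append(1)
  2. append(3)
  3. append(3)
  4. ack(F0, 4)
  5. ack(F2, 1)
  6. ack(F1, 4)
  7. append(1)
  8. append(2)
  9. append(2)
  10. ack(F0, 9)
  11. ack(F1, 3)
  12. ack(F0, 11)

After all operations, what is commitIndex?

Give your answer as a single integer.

Answer: 4

Derivation:
Op 1: append 1 -> log_len=1
Op 2: append 3 -> log_len=4
Op 3: append 3 -> log_len=7
Op 4: F0 acks idx 4 -> match: F0=4 F1=0 F2=0; commitIndex=0
Op 5: F2 acks idx 1 -> match: F0=4 F1=0 F2=1; commitIndex=1
Op 6: F1 acks idx 4 -> match: F0=4 F1=4 F2=1; commitIndex=4
Op 7: append 1 -> log_len=8
Op 8: append 2 -> log_len=10
Op 9: append 2 -> log_len=12
Op 10: F0 acks idx 9 -> match: F0=9 F1=4 F2=1; commitIndex=4
Op 11: F1 acks idx 3 -> match: F0=9 F1=4 F2=1; commitIndex=4
Op 12: F0 acks idx 11 -> match: F0=11 F1=4 F2=1; commitIndex=4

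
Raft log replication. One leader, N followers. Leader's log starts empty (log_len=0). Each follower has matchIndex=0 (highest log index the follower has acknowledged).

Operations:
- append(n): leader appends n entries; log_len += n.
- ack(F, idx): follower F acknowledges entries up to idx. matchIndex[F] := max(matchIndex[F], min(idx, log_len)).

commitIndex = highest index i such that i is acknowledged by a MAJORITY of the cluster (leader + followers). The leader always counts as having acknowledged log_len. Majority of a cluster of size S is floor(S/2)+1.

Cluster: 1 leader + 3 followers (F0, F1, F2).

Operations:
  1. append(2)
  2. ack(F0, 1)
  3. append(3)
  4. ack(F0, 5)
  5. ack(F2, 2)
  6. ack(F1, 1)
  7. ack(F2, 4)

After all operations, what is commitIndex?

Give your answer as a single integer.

Op 1: append 2 -> log_len=2
Op 2: F0 acks idx 1 -> match: F0=1 F1=0 F2=0; commitIndex=0
Op 3: append 3 -> log_len=5
Op 4: F0 acks idx 5 -> match: F0=5 F1=0 F2=0; commitIndex=0
Op 5: F2 acks idx 2 -> match: F0=5 F1=0 F2=2; commitIndex=2
Op 6: F1 acks idx 1 -> match: F0=5 F1=1 F2=2; commitIndex=2
Op 7: F2 acks idx 4 -> match: F0=5 F1=1 F2=4; commitIndex=4

Answer: 4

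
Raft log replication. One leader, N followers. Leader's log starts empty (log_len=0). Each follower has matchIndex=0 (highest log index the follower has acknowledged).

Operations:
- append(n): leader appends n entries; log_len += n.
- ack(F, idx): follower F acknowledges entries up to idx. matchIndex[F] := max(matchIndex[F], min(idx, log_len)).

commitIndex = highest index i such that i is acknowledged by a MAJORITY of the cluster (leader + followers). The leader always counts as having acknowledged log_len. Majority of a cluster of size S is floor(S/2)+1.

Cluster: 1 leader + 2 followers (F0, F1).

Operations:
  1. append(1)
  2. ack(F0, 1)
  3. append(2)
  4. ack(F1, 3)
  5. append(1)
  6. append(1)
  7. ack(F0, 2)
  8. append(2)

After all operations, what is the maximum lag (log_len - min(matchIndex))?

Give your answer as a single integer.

Op 1: append 1 -> log_len=1
Op 2: F0 acks idx 1 -> match: F0=1 F1=0; commitIndex=1
Op 3: append 2 -> log_len=3
Op 4: F1 acks idx 3 -> match: F0=1 F1=3; commitIndex=3
Op 5: append 1 -> log_len=4
Op 6: append 1 -> log_len=5
Op 7: F0 acks idx 2 -> match: F0=2 F1=3; commitIndex=3
Op 8: append 2 -> log_len=7

Answer: 5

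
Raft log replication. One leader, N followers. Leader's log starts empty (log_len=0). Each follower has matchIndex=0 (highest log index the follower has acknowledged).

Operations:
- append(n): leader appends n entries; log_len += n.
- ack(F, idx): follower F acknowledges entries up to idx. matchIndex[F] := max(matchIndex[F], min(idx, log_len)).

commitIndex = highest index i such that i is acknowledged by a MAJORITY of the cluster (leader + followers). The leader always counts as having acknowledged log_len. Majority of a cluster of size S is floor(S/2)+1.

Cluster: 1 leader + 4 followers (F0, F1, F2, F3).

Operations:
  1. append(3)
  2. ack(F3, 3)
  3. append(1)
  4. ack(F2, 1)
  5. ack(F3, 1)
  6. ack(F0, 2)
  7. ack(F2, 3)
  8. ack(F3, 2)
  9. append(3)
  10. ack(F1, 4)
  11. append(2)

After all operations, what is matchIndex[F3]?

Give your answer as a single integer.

Op 1: append 3 -> log_len=3
Op 2: F3 acks idx 3 -> match: F0=0 F1=0 F2=0 F3=3; commitIndex=0
Op 3: append 1 -> log_len=4
Op 4: F2 acks idx 1 -> match: F0=0 F1=0 F2=1 F3=3; commitIndex=1
Op 5: F3 acks idx 1 -> match: F0=0 F1=0 F2=1 F3=3; commitIndex=1
Op 6: F0 acks idx 2 -> match: F0=2 F1=0 F2=1 F3=3; commitIndex=2
Op 7: F2 acks idx 3 -> match: F0=2 F1=0 F2=3 F3=3; commitIndex=3
Op 8: F3 acks idx 2 -> match: F0=2 F1=0 F2=3 F3=3; commitIndex=3
Op 9: append 3 -> log_len=7
Op 10: F1 acks idx 4 -> match: F0=2 F1=4 F2=3 F3=3; commitIndex=3
Op 11: append 2 -> log_len=9

Answer: 3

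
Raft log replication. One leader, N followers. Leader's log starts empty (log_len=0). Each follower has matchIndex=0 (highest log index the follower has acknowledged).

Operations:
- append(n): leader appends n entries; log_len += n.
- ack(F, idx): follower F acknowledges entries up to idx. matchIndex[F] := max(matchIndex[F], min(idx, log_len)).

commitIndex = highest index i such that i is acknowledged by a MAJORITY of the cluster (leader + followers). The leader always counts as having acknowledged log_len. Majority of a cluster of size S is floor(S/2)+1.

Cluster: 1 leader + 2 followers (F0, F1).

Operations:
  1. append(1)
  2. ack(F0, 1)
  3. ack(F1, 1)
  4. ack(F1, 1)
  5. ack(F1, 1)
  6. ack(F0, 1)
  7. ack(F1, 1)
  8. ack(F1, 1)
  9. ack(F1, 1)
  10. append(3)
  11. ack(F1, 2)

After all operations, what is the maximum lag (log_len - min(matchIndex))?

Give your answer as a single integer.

Answer: 3

Derivation:
Op 1: append 1 -> log_len=1
Op 2: F0 acks idx 1 -> match: F0=1 F1=0; commitIndex=1
Op 3: F1 acks idx 1 -> match: F0=1 F1=1; commitIndex=1
Op 4: F1 acks idx 1 -> match: F0=1 F1=1; commitIndex=1
Op 5: F1 acks idx 1 -> match: F0=1 F1=1; commitIndex=1
Op 6: F0 acks idx 1 -> match: F0=1 F1=1; commitIndex=1
Op 7: F1 acks idx 1 -> match: F0=1 F1=1; commitIndex=1
Op 8: F1 acks idx 1 -> match: F0=1 F1=1; commitIndex=1
Op 9: F1 acks idx 1 -> match: F0=1 F1=1; commitIndex=1
Op 10: append 3 -> log_len=4
Op 11: F1 acks idx 2 -> match: F0=1 F1=2; commitIndex=2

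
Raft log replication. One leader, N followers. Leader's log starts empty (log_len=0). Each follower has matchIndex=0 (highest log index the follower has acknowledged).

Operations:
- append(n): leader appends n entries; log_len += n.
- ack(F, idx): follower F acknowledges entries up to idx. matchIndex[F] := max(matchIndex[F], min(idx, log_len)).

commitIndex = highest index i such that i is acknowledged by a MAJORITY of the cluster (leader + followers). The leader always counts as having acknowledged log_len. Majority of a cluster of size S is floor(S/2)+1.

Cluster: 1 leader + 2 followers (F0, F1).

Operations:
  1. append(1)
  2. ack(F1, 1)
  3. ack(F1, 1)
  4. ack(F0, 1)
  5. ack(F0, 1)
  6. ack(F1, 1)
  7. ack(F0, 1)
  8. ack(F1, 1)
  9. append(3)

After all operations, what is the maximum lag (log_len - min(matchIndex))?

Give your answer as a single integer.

Answer: 3

Derivation:
Op 1: append 1 -> log_len=1
Op 2: F1 acks idx 1 -> match: F0=0 F1=1; commitIndex=1
Op 3: F1 acks idx 1 -> match: F0=0 F1=1; commitIndex=1
Op 4: F0 acks idx 1 -> match: F0=1 F1=1; commitIndex=1
Op 5: F0 acks idx 1 -> match: F0=1 F1=1; commitIndex=1
Op 6: F1 acks idx 1 -> match: F0=1 F1=1; commitIndex=1
Op 7: F0 acks idx 1 -> match: F0=1 F1=1; commitIndex=1
Op 8: F1 acks idx 1 -> match: F0=1 F1=1; commitIndex=1
Op 9: append 3 -> log_len=4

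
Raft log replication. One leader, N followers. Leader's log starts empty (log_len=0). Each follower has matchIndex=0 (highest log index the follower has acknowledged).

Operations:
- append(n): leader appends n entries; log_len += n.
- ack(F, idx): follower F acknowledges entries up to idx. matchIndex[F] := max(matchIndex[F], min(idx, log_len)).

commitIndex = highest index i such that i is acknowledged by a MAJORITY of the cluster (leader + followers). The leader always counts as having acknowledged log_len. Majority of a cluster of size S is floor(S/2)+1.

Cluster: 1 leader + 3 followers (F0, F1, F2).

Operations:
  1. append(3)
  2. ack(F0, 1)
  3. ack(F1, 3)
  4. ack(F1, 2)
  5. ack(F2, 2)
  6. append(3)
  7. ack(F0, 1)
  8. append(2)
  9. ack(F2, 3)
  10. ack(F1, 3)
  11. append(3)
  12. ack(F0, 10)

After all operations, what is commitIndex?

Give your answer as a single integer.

Answer: 3

Derivation:
Op 1: append 3 -> log_len=3
Op 2: F0 acks idx 1 -> match: F0=1 F1=0 F2=0; commitIndex=0
Op 3: F1 acks idx 3 -> match: F0=1 F1=3 F2=0; commitIndex=1
Op 4: F1 acks idx 2 -> match: F0=1 F1=3 F2=0; commitIndex=1
Op 5: F2 acks idx 2 -> match: F0=1 F1=3 F2=2; commitIndex=2
Op 6: append 3 -> log_len=6
Op 7: F0 acks idx 1 -> match: F0=1 F1=3 F2=2; commitIndex=2
Op 8: append 2 -> log_len=8
Op 9: F2 acks idx 3 -> match: F0=1 F1=3 F2=3; commitIndex=3
Op 10: F1 acks idx 3 -> match: F0=1 F1=3 F2=3; commitIndex=3
Op 11: append 3 -> log_len=11
Op 12: F0 acks idx 10 -> match: F0=10 F1=3 F2=3; commitIndex=3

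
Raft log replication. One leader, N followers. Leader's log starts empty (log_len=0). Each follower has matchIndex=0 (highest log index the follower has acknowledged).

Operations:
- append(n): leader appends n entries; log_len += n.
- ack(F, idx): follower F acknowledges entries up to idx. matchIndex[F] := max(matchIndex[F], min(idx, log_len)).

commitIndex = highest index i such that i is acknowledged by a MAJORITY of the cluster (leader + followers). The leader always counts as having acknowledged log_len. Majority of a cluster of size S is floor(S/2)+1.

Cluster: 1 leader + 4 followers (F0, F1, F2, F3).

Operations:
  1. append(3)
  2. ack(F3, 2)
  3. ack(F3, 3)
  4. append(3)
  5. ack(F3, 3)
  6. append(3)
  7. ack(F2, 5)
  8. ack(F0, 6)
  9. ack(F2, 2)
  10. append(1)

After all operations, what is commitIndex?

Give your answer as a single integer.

Answer: 5

Derivation:
Op 1: append 3 -> log_len=3
Op 2: F3 acks idx 2 -> match: F0=0 F1=0 F2=0 F3=2; commitIndex=0
Op 3: F3 acks idx 3 -> match: F0=0 F1=0 F2=0 F3=3; commitIndex=0
Op 4: append 3 -> log_len=6
Op 5: F3 acks idx 3 -> match: F0=0 F1=0 F2=0 F3=3; commitIndex=0
Op 6: append 3 -> log_len=9
Op 7: F2 acks idx 5 -> match: F0=0 F1=0 F2=5 F3=3; commitIndex=3
Op 8: F0 acks idx 6 -> match: F0=6 F1=0 F2=5 F3=3; commitIndex=5
Op 9: F2 acks idx 2 -> match: F0=6 F1=0 F2=5 F3=3; commitIndex=5
Op 10: append 1 -> log_len=10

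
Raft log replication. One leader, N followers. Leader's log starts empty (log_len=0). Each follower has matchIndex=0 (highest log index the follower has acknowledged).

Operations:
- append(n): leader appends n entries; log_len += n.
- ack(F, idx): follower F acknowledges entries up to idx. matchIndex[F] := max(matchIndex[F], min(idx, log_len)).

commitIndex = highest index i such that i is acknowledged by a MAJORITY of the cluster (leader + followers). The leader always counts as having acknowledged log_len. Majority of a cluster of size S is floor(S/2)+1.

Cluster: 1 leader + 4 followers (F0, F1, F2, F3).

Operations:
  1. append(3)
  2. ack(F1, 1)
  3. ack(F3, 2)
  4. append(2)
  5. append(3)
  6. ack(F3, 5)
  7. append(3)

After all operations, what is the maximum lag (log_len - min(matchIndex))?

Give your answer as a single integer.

Op 1: append 3 -> log_len=3
Op 2: F1 acks idx 1 -> match: F0=0 F1=1 F2=0 F3=0; commitIndex=0
Op 3: F3 acks idx 2 -> match: F0=0 F1=1 F2=0 F3=2; commitIndex=1
Op 4: append 2 -> log_len=5
Op 5: append 3 -> log_len=8
Op 6: F3 acks idx 5 -> match: F0=0 F1=1 F2=0 F3=5; commitIndex=1
Op 7: append 3 -> log_len=11

Answer: 11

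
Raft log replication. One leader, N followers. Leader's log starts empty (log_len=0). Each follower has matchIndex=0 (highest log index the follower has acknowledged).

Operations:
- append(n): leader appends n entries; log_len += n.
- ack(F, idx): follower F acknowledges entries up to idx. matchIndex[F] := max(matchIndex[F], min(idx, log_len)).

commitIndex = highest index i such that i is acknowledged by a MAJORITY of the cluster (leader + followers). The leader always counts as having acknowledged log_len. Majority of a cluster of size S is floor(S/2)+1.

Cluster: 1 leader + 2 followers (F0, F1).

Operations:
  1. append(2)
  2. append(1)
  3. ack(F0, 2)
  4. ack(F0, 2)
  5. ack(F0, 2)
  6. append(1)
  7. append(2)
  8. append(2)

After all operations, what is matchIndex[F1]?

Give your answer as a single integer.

Op 1: append 2 -> log_len=2
Op 2: append 1 -> log_len=3
Op 3: F0 acks idx 2 -> match: F0=2 F1=0; commitIndex=2
Op 4: F0 acks idx 2 -> match: F0=2 F1=0; commitIndex=2
Op 5: F0 acks idx 2 -> match: F0=2 F1=0; commitIndex=2
Op 6: append 1 -> log_len=4
Op 7: append 2 -> log_len=6
Op 8: append 2 -> log_len=8

Answer: 0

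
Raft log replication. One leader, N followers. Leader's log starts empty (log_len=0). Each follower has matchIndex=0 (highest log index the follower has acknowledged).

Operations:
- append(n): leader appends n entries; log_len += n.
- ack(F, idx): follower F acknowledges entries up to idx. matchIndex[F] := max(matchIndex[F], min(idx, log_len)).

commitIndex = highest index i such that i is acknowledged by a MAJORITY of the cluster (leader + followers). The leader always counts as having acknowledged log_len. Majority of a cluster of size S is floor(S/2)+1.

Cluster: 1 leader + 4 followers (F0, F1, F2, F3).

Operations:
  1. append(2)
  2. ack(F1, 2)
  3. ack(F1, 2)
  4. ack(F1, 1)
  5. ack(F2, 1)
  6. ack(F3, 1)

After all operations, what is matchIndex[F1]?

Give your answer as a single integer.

Op 1: append 2 -> log_len=2
Op 2: F1 acks idx 2 -> match: F0=0 F1=2 F2=0 F3=0; commitIndex=0
Op 3: F1 acks idx 2 -> match: F0=0 F1=2 F2=0 F3=0; commitIndex=0
Op 4: F1 acks idx 1 -> match: F0=0 F1=2 F2=0 F3=0; commitIndex=0
Op 5: F2 acks idx 1 -> match: F0=0 F1=2 F2=1 F3=0; commitIndex=1
Op 6: F3 acks idx 1 -> match: F0=0 F1=2 F2=1 F3=1; commitIndex=1

Answer: 2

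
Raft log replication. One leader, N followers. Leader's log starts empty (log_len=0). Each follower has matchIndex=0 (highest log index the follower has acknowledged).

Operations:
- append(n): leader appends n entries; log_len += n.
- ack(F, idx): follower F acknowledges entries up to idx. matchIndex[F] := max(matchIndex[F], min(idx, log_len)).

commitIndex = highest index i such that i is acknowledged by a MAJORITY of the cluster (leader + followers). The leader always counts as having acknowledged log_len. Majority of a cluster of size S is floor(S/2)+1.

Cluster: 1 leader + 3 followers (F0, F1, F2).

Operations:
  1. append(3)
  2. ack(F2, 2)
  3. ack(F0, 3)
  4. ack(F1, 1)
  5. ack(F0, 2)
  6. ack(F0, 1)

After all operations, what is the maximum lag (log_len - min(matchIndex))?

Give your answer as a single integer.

Answer: 2

Derivation:
Op 1: append 3 -> log_len=3
Op 2: F2 acks idx 2 -> match: F0=0 F1=0 F2=2; commitIndex=0
Op 3: F0 acks idx 3 -> match: F0=3 F1=0 F2=2; commitIndex=2
Op 4: F1 acks idx 1 -> match: F0=3 F1=1 F2=2; commitIndex=2
Op 5: F0 acks idx 2 -> match: F0=3 F1=1 F2=2; commitIndex=2
Op 6: F0 acks idx 1 -> match: F0=3 F1=1 F2=2; commitIndex=2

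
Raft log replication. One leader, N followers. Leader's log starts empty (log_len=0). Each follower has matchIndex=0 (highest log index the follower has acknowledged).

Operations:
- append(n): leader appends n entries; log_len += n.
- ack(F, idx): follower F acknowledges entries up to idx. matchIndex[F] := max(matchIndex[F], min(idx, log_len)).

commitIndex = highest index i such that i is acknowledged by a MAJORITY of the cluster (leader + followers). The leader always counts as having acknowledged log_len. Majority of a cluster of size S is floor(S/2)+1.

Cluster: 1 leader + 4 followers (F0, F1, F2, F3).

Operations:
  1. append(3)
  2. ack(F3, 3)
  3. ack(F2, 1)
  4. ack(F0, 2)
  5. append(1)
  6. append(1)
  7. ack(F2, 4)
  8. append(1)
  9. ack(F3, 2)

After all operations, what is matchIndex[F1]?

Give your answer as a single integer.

Answer: 0

Derivation:
Op 1: append 3 -> log_len=3
Op 2: F3 acks idx 3 -> match: F0=0 F1=0 F2=0 F3=3; commitIndex=0
Op 3: F2 acks idx 1 -> match: F0=0 F1=0 F2=1 F3=3; commitIndex=1
Op 4: F0 acks idx 2 -> match: F0=2 F1=0 F2=1 F3=3; commitIndex=2
Op 5: append 1 -> log_len=4
Op 6: append 1 -> log_len=5
Op 7: F2 acks idx 4 -> match: F0=2 F1=0 F2=4 F3=3; commitIndex=3
Op 8: append 1 -> log_len=6
Op 9: F3 acks idx 2 -> match: F0=2 F1=0 F2=4 F3=3; commitIndex=3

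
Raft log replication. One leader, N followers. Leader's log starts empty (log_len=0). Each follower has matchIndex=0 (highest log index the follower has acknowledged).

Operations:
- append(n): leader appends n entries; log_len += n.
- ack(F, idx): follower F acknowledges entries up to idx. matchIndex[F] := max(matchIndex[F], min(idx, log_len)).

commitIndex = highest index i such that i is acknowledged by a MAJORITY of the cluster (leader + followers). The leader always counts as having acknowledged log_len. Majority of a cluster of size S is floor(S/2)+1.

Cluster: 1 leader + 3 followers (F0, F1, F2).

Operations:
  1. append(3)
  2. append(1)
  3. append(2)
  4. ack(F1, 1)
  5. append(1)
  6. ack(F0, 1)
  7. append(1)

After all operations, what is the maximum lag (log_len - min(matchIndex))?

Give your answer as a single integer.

Op 1: append 3 -> log_len=3
Op 2: append 1 -> log_len=4
Op 3: append 2 -> log_len=6
Op 4: F1 acks idx 1 -> match: F0=0 F1=1 F2=0; commitIndex=0
Op 5: append 1 -> log_len=7
Op 6: F0 acks idx 1 -> match: F0=1 F1=1 F2=0; commitIndex=1
Op 7: append 1 -> log_len=8

Answer: 8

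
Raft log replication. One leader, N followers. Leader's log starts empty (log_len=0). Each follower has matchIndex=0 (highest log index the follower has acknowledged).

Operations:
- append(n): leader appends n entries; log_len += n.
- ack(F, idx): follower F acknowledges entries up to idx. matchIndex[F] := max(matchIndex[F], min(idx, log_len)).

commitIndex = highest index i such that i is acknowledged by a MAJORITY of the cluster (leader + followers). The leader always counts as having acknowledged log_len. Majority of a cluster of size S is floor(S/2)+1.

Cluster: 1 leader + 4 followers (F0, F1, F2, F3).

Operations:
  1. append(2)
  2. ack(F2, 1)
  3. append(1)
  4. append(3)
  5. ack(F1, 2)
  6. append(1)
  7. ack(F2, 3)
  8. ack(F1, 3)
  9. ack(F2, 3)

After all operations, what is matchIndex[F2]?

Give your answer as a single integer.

Answer: 3

Derivation:
Op 1: append 2 -> log_len=2
Op 2: F2 acks idx 1 -> match: F0=0 F1=0 F2=1 F3=0; commitIndex=0
Op 3: append 1 -> log_len=3
Op 4: append 3 -> log_len=6
Op 5: F1 acks idx 2 -> match: F0=0 F1=2 F2=1 F3=0; commitIndex=1
Op 6: append 1 -> log_len=7
Op 7: F2 acks idx 3 -> match: F0=0 F1=2 F2=3 F3=0; commitIndex=2
Op 8: F1 acks idx 3 -> match: F0=0 F1=3 F2=3 F3=0; commitIndex=3
Op 9: F2 acks idx 3 -> match: F0=0 F1=3 F2=3 F3=0; commitIndex=3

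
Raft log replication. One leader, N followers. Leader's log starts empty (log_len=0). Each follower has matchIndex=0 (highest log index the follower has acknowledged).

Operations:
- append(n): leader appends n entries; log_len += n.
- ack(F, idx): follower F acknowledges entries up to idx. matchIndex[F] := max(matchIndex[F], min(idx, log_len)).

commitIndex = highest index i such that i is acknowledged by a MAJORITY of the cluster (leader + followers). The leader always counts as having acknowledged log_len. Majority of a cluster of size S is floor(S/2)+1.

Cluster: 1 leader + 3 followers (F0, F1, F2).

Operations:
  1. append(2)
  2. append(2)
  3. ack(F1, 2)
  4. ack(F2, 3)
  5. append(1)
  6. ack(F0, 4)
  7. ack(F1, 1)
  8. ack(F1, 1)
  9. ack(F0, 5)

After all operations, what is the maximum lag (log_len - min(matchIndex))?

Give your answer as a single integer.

Answer: 3

Derivation:
Op 1: append 2 -> log_len=2
Op 2: append 2 -> log_len=4
Op 3: F1 acks idx 2 -> match: F0=0 F1=2 F2=0; commitIndex=0
Op 4: F2 acks idx 3 -> match: F0=0 F1=2 F2=3; commitIndex=2
Op 5: append 1 -> log_len=5
Op 6: F0 acks idx 4 -> match: F0=4 F1=2 F2=3; commitIndex=3
Op 7: F1 acks idx 1 -> match: F0=4 F1=2 F2=3; commitIndex=3
Op 8: F1 acks idx 1 -> match: F0=4 F1=2 F2=3; commitIndex=3
Op 9: F0 acks idx 5 -> match: F0=5 F1=2 F2=3; commitIndex=3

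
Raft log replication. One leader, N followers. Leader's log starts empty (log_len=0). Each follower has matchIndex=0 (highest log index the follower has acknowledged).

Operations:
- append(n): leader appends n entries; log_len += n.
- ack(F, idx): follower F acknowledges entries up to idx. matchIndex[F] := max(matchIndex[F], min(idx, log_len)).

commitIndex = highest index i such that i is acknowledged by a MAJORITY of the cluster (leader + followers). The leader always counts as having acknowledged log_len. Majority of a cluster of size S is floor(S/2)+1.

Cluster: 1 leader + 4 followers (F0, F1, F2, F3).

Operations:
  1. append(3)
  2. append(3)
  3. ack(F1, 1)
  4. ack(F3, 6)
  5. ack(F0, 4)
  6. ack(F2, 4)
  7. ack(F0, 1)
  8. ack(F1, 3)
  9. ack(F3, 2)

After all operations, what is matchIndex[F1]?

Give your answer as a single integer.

Op 1: append 3 -> log_len=3
Op 2: append 3 -> log_len=6
Op 3: F1 acks idx 1 -> match: F0=0 F1=1 F2=0 F3=0; commitIndex=0
Op 4: F3 acks idx 6 -> match: F0=0 F1=1 F2=0 F3=6; commitIndex=1
Op 5: F0 acks idx 4 -> match: F0=4 F1=1 F2=0 F3=6; commitIndex=4
Op 6: F2 acks idx 4 -> match: F0=4 F1=1 F2=4 F3=6; commitIndex=4
Op 7: F0 acks idx 1 -> match: F0=4 F1=1 F2=4 F3=6; commitIndex=4
Op 8: F1 acks idx 3 -> match: F0=4 F1=3 F2=4 F3=6; commitIndex=4
Op 9: F3 acks idx 2 -> match: F0=4 F1=3 F2=4 F3=6; commitIndex=4

Answer: 3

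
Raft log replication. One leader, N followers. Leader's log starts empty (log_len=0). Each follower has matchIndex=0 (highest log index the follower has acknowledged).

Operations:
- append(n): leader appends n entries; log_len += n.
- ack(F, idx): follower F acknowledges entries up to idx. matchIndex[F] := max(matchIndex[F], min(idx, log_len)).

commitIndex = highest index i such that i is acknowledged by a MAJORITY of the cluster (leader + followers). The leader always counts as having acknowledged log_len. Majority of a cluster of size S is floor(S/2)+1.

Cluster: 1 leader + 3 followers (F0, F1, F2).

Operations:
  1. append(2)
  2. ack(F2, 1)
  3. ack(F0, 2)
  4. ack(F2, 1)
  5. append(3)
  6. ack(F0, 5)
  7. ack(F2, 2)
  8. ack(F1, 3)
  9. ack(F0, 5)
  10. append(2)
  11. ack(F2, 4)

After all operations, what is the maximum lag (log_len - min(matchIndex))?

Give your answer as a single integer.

Op 1: append 2 -> log_len=2
Op 2: F2 acks idx 1 -> match: F0=0 F1=0 F2=1; commitIndex=0
Op 3: F0 acks idx 2 -> match: F0=2 F1=0 F2=1; commitIndex=1
Op 4: F2 acks idx 1 -> match: F0=2 F1=0 F2=1; commitIndex=1
Op 5: append 3 -> log_len=5
Op 6: F0 acks idx 5 -> match: F0=5 F1=0 F2=1; commitIndex=1
Op 7: F2 acks idx 2 -> match: F0=5 F1=0 F2=2; commitIndex=2
Op 8: F1 acks idx 3 -> match: F0=5 F1=3 F2=2; commitIndex=3
Op 9: F0 acks idx 5 -> match: F0=5 F1=3 F2=2; commitIndex=3
Op 10: append 2 -> log_len=7
Op 11: F2 acks idx 4 -> match: F0=5 F1=3 F2=4; commitIndex=4

Answer: 4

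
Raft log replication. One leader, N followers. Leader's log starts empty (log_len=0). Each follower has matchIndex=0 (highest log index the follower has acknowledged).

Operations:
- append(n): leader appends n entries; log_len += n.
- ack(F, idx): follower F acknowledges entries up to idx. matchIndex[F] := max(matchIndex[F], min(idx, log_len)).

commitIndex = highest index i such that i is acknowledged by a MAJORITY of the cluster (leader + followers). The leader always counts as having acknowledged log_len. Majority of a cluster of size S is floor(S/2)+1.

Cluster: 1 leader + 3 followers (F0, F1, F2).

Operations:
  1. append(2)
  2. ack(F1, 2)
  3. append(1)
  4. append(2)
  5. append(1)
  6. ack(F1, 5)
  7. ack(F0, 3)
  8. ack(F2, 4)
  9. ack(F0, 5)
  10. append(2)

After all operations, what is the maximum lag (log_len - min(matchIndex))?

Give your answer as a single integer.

Answer: 4

Derivation:
Op 1: append 2 -> log_len=2
Op 2: F1 acks idx 2 -> match: F0=0 F1=2 F2=0; commitIndex=0
Op 3: append 1 -> log_len=3
Op 4: append 2 -> log_len=5
Op 5: append 1 -> log_len=6
Op 6: F1 acks idx 5 -> match: F0=0 F1=5 F2=0; commitIndex=0
Op 7: F0 acks idx 3 -> match: F0=3 F1=5 F2=0; commitIndex=3
Op 8: F2 acks idx 4 -> match: F0=3 F1=5 F2=4; commitIndex=4
Op 9: F0 acks idx 5 -> match: F0=5 F1=5 F2=4; commitIndex=5
Op 10: append 2 -> log_len=8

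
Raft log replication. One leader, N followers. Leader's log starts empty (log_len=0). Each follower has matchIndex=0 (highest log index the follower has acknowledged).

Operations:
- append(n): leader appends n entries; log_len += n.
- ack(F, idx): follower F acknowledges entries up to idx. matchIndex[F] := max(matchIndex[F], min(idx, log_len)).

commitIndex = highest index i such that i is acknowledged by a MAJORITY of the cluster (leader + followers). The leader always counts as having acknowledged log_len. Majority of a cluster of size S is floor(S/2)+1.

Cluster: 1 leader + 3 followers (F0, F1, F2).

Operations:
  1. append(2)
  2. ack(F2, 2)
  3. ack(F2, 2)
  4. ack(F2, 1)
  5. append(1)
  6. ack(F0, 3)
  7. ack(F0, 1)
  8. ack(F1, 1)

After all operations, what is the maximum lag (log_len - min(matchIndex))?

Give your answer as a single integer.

Answer: 2

Derivation:
Op 1: append 2 -> log_len=2
Op 2: F2 acks idx 2 -> match: F0=0 F1=0 F2=2; commitIndex=0
Op 3: F2 acks idx 2 -> match: F0=0 F1=0 F2=2; commitIndex=0
Op 4: F2 acks idx 1 -> match: F0=0 F1=0 F2=2; commitIndex=0
Op 5: append 1 -> log_len=3
Op 6: F0 acks idx 3 -> match: F0=3 F1=0 F2=2; commitIndex=2
Op 7: F0 acks idx 1 -> match: F0=3 F1=0 F2=2; commitIndex=2
Op 8: F1 acks idx 1 -> match: F0=3 F1=1 F2=2; commitIndex=2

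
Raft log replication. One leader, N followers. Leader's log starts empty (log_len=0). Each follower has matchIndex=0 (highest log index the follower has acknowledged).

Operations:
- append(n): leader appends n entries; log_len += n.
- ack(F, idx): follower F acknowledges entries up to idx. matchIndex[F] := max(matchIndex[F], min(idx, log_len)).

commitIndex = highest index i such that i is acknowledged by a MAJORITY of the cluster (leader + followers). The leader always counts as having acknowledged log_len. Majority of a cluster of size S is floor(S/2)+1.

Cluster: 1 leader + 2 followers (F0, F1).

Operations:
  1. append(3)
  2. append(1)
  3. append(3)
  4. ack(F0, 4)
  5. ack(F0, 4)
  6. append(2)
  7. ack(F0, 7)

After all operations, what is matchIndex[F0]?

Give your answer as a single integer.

Answer: 7

Derivation:
Op 1: append 3 -> log_len=3
Op 2: append 1 -> log_len=4
Op 3: append 3 -> log_len=7
Op 4: F0 acks idx 4 -> match: F0=4 F1=0; commitIndex=4
Op 5: F0 acks idx 4 -> match: F0=4 F1=0; commitIndex=4
Op 6: append 2 -> log_len=9
Op 7: F0 acks idx 7 -> match: F0=7 F1=0; commitIndex=7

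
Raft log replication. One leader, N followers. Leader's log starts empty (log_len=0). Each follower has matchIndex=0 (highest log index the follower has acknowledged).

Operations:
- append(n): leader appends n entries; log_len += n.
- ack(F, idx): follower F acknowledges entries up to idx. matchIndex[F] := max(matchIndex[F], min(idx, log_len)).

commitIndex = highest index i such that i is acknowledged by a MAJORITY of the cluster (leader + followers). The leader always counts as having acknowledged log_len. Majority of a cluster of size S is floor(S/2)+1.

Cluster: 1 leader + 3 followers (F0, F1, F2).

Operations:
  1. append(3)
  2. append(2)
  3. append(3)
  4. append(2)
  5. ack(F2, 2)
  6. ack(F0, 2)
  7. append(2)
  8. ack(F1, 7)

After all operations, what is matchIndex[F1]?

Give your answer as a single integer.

Op 1: append 3 -> log_len=3
Op 2: append 2 -> log_len=5
Op 3: append 3 -> log_len=8
Op 4: append 2 -> log_len=10
Op 5: F2 acks idx 2 -> match: F0=0 F1=0 F2=2; commitIndex=0
Op 6: F0 acks idx 2 -> match: F0=2 F1=0 F2=2; commitIndex=2
Op 7: append 2 -> log_len=12
Op 8: F1 acks idx 7 -> match: F0=2 F1=7 F2=2; commitIndex=2

Answer: 7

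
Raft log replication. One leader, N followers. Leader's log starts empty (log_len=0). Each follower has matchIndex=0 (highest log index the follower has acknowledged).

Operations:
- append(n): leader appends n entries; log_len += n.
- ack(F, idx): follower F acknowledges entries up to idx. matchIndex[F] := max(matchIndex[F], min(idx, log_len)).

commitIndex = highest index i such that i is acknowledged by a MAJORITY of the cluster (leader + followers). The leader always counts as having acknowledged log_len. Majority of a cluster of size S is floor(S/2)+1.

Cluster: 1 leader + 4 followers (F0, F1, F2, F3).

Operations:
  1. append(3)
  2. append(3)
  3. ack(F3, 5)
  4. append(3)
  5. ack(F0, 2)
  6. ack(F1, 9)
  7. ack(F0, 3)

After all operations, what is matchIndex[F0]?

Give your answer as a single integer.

Op 1: append 3 -> log_len=3
Op 2: append 3 -> log_len=6
Op 3: F3 acks idx 5 -> match: F0=0 F1=0 F2=0 F3=5; commitIndex=0
Op 4: append 3 -> log_len=9
Op 5: F0 acks idx 2 -> match: F0=2 F1=0 F2=0 F3=5; commitIndex=2
Op 6: F1 acks idx 9 -> match: F0=2 F1=9 F2=0 F3=5; commitIndex=5
Op 7: F0 acks idx 3 -> match: F0=3 F1=9 F2=0 F3=5; commitIndex=5

Answer: 3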